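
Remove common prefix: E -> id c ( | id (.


Common prefix: 'id'
Factored: E -> id E', E' -> c ( | (


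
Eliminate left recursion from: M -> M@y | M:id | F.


Left-recursive alternatives: M@y, M:id; non-recursive: F
Introduce M': M -> FM', M' -> @yM' | :idM' | ε


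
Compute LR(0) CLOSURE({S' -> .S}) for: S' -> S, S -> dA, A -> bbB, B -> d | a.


Start: S' -> .S
For each item with dot before a nonterminal B, add B -> .γ for every B-production
Closure: [S' -> .S, S -> .dA]


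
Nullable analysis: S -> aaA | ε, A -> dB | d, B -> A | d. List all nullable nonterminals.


A nonterminal is nullable iff some alternative derives ε (directly, or every symbol in it is nullable)
Nullable: {S}


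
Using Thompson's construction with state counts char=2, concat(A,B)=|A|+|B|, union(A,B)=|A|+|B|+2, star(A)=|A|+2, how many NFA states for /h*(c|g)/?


Syntax tree has 3 char leaf(s), 1 union(s), 1 star(s)
chars contribute 3×2 = 6; each union adds +2; each star adds +2
Total: 6 + 2 + 2 = 10 states


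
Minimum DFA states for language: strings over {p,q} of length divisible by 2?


Track length mod 2: states 0..1, accept at 0
Minimal DFA: 2 states


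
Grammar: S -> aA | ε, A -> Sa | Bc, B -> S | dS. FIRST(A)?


Per alternative of A: FIRST(Sa) = {a}; FIRST(Bc) = {a, c, d}
FIRST(A) = {a, c, d}


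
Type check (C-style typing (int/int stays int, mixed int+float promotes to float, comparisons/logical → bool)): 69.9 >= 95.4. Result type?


Operand types: float >= float
Rule: comparison yields bool
Result type: bool


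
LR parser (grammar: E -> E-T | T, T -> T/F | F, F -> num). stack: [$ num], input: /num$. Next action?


'num' on top is the handle for F -> num
Action: reduce (F -> num)


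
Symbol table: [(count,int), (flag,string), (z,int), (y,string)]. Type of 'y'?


Lookup 'y' → type string


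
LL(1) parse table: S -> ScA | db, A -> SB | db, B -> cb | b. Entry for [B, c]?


For [B, c]: 'c' ∈ FIRST(cb)
Entry: B -> cb


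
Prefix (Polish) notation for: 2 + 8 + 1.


left-to-right (same/higher precedence on left): tree is (+ (+ 2 8) 1)
Prefix: + + 2 8 1


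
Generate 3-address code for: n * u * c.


Break into single-operator statements:
t1 = n * u
t2 = t1 * c


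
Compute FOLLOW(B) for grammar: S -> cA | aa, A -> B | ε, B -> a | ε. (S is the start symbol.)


$ ∈ FOLLOW(S). For each A -> αBβ: add FIRST(β)\{ε} to FOLLOW(B); if β nullable, add FOLLOW(A).
FOLLOW(B) = {$}


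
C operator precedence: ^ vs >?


'>' is relational (level 7); '^' is bitwise XOR (level 4)
Higher level binds tighter
'>' has higher precedence than '^'


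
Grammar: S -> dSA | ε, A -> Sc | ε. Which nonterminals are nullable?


A nonterminal is nullable iff some alternative derives ε (directly, or every symbol in it is nullable)
Nullable: {A, S}


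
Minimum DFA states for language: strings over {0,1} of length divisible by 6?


Track length mod 6: states 0..5, accept at 0
Minimal DFA: 6 states


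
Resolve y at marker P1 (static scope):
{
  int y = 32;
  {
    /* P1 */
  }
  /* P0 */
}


P1's block does not declare y; resolves to the enclosing declaration at depth 0
y = 32


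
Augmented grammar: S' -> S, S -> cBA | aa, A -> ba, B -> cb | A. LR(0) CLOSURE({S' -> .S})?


Start: S' -> .S
For each item with dot before a nonterminal B, add B -> .γ for every B-production
Closure: [S' -> .S, S -> .cBA, S -> .aa]


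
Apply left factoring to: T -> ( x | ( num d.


Common prefix: '('
Factored: T -> ( T', T' -> x | num d


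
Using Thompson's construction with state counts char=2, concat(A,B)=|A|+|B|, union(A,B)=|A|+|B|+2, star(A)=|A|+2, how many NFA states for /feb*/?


Syntax tree has 3 char leaf(s), 0 union(s), 1 star(s)
chars contribute 3×2 = 6; each union adds +2; each star adds +2
Total: 6 + 0 + 2 = 8 states


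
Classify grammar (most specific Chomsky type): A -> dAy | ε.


Single nonterminal LHS, but d^n y^n is not regular
Classification: Type 2 (Context-Free)


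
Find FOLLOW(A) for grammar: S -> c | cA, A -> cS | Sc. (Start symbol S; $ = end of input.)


$ ∈ FOLLOW(S). For each A -> αBβ: add FIRST(β)\{ε} to FOLLOW(B); if β nullable, add FOLLOW(A).
FOLLOW(A) = {$, c}


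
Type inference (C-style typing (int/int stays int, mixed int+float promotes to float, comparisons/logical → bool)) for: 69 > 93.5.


Operand types: int > float
Rule: comparison yields bool
Result type: bool


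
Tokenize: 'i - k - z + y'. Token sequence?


Scan left to right, longest-match per lexeme
Tokens: ID(i), OP(-), ID(k), OP(-), ID(z), OP(+), ID(y)


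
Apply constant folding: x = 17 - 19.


17 - 19 = -2 at compile time
Optimized: x = -2


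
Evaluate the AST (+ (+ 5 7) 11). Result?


Evaluate inner: (+ 5 7) = 12
Evaluate root: (+ 12 11) = 23
Result: 23


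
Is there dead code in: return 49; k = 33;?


statement follows a return and is unreachable
Dead: 'k = 33'


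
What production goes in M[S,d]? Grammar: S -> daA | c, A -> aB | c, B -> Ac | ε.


For [S, d]: 'd' ∈ FIRST(daA)
Entry: S -> daA


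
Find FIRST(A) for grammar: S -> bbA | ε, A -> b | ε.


Per alternative of A: FIRST(b) = {b}; FIRST(ε) = {ε}
FIRST(A) = {b, ε}


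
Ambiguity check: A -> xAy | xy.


balanced x^n…y^n: each string has a unique parse
Unambiguous


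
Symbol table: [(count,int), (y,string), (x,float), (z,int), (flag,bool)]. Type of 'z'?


Lookup 'z' → type int


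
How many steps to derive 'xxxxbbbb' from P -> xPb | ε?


Derivation: P => xPb => xxPbb => xxxPbbb => xxxxPbbbb => xxxxbbbb
Steps: 5


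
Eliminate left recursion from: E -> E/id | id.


Left-recursive alternatives: E/id; non-recursive: id
Introduce E': E -> idE', E' -> /idE' | ε


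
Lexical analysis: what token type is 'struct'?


Pattern: reserved word
Type: KEYWORD


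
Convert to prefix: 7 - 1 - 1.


left-to-right (same/higher precedence on left): tree is (- (- 7 1) 1)
Prefix: - - 7 1 1


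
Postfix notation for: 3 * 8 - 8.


Left to right (same or higher precedence on left)
Postfix: 3 8 * 8 -


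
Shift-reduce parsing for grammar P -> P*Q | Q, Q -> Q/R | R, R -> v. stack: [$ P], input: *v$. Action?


shift '*' to continue P -> P*Q
Action: shift


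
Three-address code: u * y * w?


Break into single-operator statements:
t1 = u * y
t2 = t1 * w


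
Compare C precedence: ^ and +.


'+' is additive (level 9); '^' is bitwise XOR (level 4)
Higher level binds tighter
'+' has higher precedence than '^'


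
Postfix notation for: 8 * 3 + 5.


Left to right (same or higher precedence on left)
Postfix: 8 3 * 5 +


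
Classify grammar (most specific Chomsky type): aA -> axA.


LHS has context (more than one symbol) and |LHS| ≤ |RHS|
Classification: Type 1 (Context-Sensitive)


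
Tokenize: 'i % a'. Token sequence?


Scan left to right, longest-match per lexeme
Tokens: ID(i), OP(%), ID(a)


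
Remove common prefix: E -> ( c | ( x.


Common prefix: '('
Factored: E -> ( E', E' -> c | x


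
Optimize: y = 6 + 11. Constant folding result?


6 + 11 = 17 at compile time
Optimized: y = 17


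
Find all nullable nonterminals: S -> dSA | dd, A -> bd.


A nonterminal is nullable iff some alternative derives ε (directly, or every symbol in it is nullable)
Nullable: {}


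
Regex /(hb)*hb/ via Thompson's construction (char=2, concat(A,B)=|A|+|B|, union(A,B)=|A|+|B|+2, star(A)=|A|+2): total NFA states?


Syntax tree has 4 char leaf(s), 0 union(s), 1 star(s)
chars contribute 4×2 = 8; each union adds +2; each star adds +2
Total: 8 + 0 + 2 = 10 states


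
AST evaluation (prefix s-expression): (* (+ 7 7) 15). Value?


Evaluate inner: (+ 7 7) = 14
Evaluate root: (* 14 15) = 210
Result: 210


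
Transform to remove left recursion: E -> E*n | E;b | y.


Left-recursive alternatives: E*n, E;b; non-recursive: y
Introduce E': E -> yE', E' -> *nE' | ;bE' | ε


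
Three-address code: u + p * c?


Break into single-operator statements:
t1 = p * c
t2 = u + t1


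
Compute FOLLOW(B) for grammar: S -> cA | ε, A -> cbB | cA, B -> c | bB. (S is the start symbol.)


$ ∈ FOLLOW(S). For each A -> αBβ: add FIRST(β)\{ε} to FOLLOW(B); if β nullable, add FOLLOW(A).
FOLLOW(B) = {$}


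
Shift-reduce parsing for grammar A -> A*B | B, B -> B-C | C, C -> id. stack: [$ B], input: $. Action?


lookahead ∉ {-} so B won't extend; reduce A -> B
Action: reduce (A -> B)


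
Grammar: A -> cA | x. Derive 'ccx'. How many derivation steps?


Derivation: A => cA => ccA => ccx
Steps: 3


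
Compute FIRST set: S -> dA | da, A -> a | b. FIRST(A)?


Per alternative of A: FIRST(a) = {a}; FIRST(b) = {b}
FIRST(A) = {a, b}


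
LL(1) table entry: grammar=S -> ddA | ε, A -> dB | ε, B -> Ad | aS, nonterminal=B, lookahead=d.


For [B, d]: 'd' ∈ FIRST(Ad)
Entry: B -> Ad


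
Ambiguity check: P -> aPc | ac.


balanced a^n…c^n: each string has a unique parse
Unambiguous


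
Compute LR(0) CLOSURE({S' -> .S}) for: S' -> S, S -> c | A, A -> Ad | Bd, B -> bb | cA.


Start: S' -> .S
For each item with dot before a nonterminal B, add B -> .γ for every B-production
Closure: [S' -> .S, S -> .c, S -> .A, A -> .Ad, A -> .Bd, B -> .bb, B -> .cA]


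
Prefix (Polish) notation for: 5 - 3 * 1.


'*' binds tighter: tree is (- 5 (* 3 1))
Prefix: - 5 * 3 1


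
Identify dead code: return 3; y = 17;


statement follows a return and is unreachable
Dead: 'y = 17'


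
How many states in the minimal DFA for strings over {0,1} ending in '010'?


Track the longest suffix of input matching a prefix of '010': 4 classes (prefixes of length 0..3)
Minimal DFA: 4 states


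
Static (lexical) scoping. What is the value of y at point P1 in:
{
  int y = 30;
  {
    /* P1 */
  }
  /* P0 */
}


P1's block does not declare y; resolves to the enclosing declaration at depth 0
y = 30


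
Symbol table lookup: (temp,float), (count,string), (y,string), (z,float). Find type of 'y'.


Lookup 'y' → type string


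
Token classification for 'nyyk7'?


Pattern: letter/underscore followed by alphanumerics, not a keyword
Type: IDENTIFIER


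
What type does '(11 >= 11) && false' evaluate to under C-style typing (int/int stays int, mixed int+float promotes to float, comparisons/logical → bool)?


Operand types: bool && bool
Rule: logical operators take bool operands and yield bool
Result type: bool


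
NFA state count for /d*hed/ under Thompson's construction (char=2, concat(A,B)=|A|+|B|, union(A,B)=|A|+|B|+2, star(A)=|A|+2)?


Syntax tree has 4 char leaf(s), 0 union(s), 1 star(s)
chars contribute 4×2 = 8; each union adds +2; each star adds +2
Total: 8 + 0 + 2 = 10 states


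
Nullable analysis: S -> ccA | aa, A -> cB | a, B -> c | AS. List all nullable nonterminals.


A nonterminal is nullable iff some alternative derives ε (directly, or every symbol in it is nullable)
Nullable: {}


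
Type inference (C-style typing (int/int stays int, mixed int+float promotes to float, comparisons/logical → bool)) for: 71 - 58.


Operand types: int - int
Rule: mixed int/float promotes to float; int/int stays int
Result type: int


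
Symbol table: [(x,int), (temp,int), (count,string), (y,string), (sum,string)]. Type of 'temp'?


Lookup 'temp' → type int


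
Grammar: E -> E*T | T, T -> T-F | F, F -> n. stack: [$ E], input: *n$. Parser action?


shift '*' to continue E -> E*T
Action: shift


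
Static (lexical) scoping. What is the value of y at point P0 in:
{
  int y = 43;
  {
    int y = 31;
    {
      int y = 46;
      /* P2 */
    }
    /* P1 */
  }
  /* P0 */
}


y declared in the same block as P0
y = 43


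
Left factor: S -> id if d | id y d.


Common prefix: 'id'
Factored: S -> id S', S' -> if d | y d


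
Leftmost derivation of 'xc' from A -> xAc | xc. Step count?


Derivation: A => xc
Steps: 1


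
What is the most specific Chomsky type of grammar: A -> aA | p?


Right-linear: every RHS is a terminal or a terminal followed by one nonterminal
Classification: Type 3 (Regular)


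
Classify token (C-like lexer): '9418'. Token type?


Pattern: digits only
Type: INTEGER_LITERAL


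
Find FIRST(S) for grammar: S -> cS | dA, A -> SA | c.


Per alternative of S: FIRST(cS) = {c}; FIRST(dA) = {d}
FIRST(S) = {c, d}


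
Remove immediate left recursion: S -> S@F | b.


Left-recursive alternatives: S@F; non-recursive: b
Introduce S': S -> bS', S' -> @FS' | ε


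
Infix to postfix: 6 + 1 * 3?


* has higher precedence, evaluate 1*3 first
Postfix: 6 1 3 * +


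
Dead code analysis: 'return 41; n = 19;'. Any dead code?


statement follows a return and is unreachable
Dead: 'n = 19'


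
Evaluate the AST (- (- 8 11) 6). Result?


Evaluate inner: (- 8 11) = -3
Evaluate root: (- -3 6) = -9
Result: -9


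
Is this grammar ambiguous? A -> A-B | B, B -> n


precedence layered via separate nonterminal B: deterministic
Unambiguous


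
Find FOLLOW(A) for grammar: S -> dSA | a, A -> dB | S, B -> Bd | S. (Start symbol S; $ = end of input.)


$ ∈ FOLLOW(S). For each A -> αBβ: add FIRST(β)\{ε} to FOLLOW(B); if β nullable, add FOLLOW(A).
FOLLOW(A) = {$, a, d}


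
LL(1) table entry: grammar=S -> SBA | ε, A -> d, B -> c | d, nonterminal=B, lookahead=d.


For [B, d]: 'd' ∈ FIRST(d)
Entry: B -> d


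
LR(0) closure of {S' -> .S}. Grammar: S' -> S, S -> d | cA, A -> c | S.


Start: S' -> .S
For each item with dot before a nonterminal B, add B -> .γ for every B-production
Closure: [S' -> .S, S -> .d, S -> .cA]


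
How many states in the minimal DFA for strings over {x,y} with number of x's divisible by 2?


Track (count of x) mod 2: states 0..1, accept at 0
Minimal DFA: 2 states


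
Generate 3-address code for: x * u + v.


Break into single-operator statements:
t1 = x * u
t2 = t1 + v


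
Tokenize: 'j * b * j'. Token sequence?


Scan left to right, longest-match per lexeme
Tokens: ID(j), OP(*), ID(b), OP(*), ID(j)


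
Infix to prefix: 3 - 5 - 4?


left-to-right (same/higher precedence on left): tree is (- (- 3 5) 4)
Prefix: - - 3 5 4


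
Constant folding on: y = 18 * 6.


18 * 6 = 108 at compile time
Optimized: y = 108


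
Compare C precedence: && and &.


'&' is bitwise AND (level 5); '&&' is logical AND (level 2)
Higher level binds tighter
'&' has higher precedence than '&&'


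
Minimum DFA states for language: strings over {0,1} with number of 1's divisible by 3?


Track (count of 1) mod 3: states 0..2, accept at 0
Minimal DFA: 3 states


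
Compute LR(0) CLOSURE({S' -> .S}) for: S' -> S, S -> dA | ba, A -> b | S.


Start: S' -> .S
For each item with dot before a nonterminal B, add B -> .γ for every B-production
Closure: [S' -> .S, S -> .dA, S -> .ba]


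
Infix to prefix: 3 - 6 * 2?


'*' binds tighter: tree is (- 3 (* 6 2))
Prefix: - 3 * 6 2


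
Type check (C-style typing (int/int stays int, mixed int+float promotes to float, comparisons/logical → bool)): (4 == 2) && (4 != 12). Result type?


Operand types: bool && bool
Rule: logical operators take bool operands and yield bool
Result type: bool


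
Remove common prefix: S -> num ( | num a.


Common prefix: 'num'
Factored: S -> num S', S' -> ( | a


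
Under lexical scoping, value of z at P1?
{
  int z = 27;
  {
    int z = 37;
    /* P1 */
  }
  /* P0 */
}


z declared in the same block as P1
z = 37


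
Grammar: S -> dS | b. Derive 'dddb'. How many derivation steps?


Derivation: S => dS => ddS => dddS => dddb
Steps: 4


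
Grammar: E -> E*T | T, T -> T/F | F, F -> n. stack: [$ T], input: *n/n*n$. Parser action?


lookahead ∉ {/} so T won't extend; reduce E -> T
Action: reduce (E -> T)


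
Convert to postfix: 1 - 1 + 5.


Left to right (same or higher precedence on left)
Postfix: 1 1 - 5 +


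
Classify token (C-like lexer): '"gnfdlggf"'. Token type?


Pattern: double-quoted sequence
Type: STRING_LITERAL


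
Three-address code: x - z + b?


Break into single-operator statements:
t1 = x - z
t2 = t1 + b


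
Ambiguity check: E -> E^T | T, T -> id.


precedence layered via separate nonterminal T: deterministic
Unambiguous


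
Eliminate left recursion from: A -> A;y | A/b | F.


Left-recursive alternatives: A;y, A/b; non-recursive: F
Introduce A': A -> FA', A' -> ;yA' | /bA' | ε


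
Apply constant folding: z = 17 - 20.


17 - 20 = -3 at compile time
Optimized: z = -3


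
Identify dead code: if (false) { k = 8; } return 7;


condition is constant false, so the whole block is unreachable
Dead: 'if (false) { k = 8; }'


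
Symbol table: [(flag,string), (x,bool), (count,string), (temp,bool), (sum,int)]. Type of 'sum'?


Lookup 'sum' → type int


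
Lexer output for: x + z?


Scan left to right, longest-match per lexeme
Tokens: ID(x), OP(+), ID(z)


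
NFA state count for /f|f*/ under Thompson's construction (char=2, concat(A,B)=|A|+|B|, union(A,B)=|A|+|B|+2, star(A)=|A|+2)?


Syntax tree has 2 char leaf(s), 1 union(s), 1 star(s)
chars contribute 2×2 = 4; each union adds +2; each star adds +2
Total: 4 + 2 + 2 = 8 states


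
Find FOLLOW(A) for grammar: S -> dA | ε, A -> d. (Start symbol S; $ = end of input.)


$ ∈ FOLLOW(S). For each A -> αBβ: add FIRST(β)\{ε} to FOLLOW(B); if β nullable, add FOLLOW(A).
FOLLOW(A) = {$}


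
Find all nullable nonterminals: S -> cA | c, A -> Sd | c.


A nonterminal is nullable iff some alternative derives ε (directly, or every symbol in it is nullable)
Nullable: {}


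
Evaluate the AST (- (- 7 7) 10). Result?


Evaluate inner: (- 7 7) = 0
Evaluate root: (- 0 10) = -10
Result: -10


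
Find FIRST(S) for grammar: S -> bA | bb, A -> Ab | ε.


Per alternative of S: FIRST(bA) = {b}; FIRST(bb) = {b}
FIRST(S) = {b}


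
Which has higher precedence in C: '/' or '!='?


'/' is multiplicative (level 10); '!=' is equality (level 6)
Higher level binds tighter
'/' has higher precedence than '!='


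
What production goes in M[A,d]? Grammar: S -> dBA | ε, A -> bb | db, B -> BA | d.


For [A, d]: 'd' ∈ FIRST(db)
Entry: A -> db


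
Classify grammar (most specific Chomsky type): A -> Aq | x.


Left-linear: every RHS is a terminal or one nonterminal followed by a terminal
Classification: Type 3 (Regular)


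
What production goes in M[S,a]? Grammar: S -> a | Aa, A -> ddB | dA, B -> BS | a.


For [S, a]: 'a' ∈ FIRST(a)
Entry: S -> a


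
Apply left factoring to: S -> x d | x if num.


Common prefix: 'x'
Factored: S -> x S', S' -> d | if num


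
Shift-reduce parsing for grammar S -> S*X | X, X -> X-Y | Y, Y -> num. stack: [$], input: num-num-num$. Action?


no handle on stack; shift 'num'
Action: shift


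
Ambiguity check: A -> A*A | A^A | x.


'x*x^x' has two parse trees (no precedence encoded between * and ^)
Ambiguous


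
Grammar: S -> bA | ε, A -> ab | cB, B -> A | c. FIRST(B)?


Per alternative of B: FIRST(A) = {a, c}; FIRST(c) = {c}
FIRST(B) = {a, c}


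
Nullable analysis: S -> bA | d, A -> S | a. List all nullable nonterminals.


A nonterminal is nullable iff some alternative derives ε (directly, or every symbol in it is nullable)
Nullable: {}


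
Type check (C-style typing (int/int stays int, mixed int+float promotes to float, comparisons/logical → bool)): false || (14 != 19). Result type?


Operand types: bool || bool
Rule: logical operators take bool operands and yield bool
Result type: bool


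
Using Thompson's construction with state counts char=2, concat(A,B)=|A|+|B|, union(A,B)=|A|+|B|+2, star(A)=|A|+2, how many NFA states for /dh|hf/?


Syntax tree has 4 char leaf(s), 1 union(s), 0 star(s)
chars contribute 4×2 = 8; each union adds +2; each star adds +2
Total: 8 + 2 + 0 = 10 states


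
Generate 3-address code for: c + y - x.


Break into single-operator statements:
t1 = c + y
t2 = t1 - x


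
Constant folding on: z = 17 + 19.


17 + 19 = 36 at compile time
Optimized: z = 36


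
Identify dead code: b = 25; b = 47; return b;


first assignment to b is overwritten before any read
Dead: 'b = 25'


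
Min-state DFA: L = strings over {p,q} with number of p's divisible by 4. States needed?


Track (count of p) mod 4: states 0..3, accept at 0
Minimal DFA: 4 states


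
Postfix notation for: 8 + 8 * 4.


* has higher precedence, evaluate 8*4 first
Postfix: 8 8 4 * +


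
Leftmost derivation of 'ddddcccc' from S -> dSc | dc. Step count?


Derivation: S => dSc => ddScc => dddSccc => ddddcccc
Steps: 4


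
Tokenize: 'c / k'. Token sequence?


Scan left to right, longest-match per lexeme
Tokens: ID(c), OP(/), ID(k)


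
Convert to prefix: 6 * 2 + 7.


left-to-right (same/higher precedence on left): tree is (+ (* 6 2) 7)
Prefix: + * 6 2 7


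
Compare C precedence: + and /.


'/' is multiplicative (level 10); '+' is additive (level 9)
Higher level binds tighter
'/' has higher precedence than '+'


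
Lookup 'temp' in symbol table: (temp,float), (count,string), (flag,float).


Lookup 'temp' → type float


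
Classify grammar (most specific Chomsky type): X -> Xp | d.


Left-linear: every RHS is a terminal or one nonterminal followed by a terminal
Classification: Type 3 (Regular)


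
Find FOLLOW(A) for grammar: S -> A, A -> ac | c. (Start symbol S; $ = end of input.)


$ ∈ FOLLOW(S). For each A -> αBβ: add FIRST(β)\{ε} to FOLLOW(B); if β nullable, add FOLLOW(A).
FOLLOW(A) = {$}


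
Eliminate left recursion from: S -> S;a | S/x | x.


Left-recursive alternatives: S;a, S/x; non-recursive: x
Introduce S': S -> xS', S' -> ;aS' | /xS' | ε


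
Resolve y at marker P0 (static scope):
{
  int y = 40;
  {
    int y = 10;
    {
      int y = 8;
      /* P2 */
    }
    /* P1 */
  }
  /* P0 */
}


y declared in the same block as P0
y = 40


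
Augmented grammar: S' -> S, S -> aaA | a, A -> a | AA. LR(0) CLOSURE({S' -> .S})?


Start: S' -> .S
For each item with dot before a nonterminal B, add B -> .γ for every B-production
Closure: [S' -> .S, S -> .aaA, S -> .a]


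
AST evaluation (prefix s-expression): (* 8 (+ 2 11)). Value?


Evaluate inner: (+ 2 11) = 13
Evaluate root: (* 8 13) = 104
Result: 104


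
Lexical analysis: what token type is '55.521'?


Pattern: digits with a decimal point
Type: FLOAT_LITERAL


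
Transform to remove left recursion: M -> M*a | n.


Left-recursive alternatives: M*a; non-recursive: n
Introduce M': M -> nM', M' -> *aM' | ε


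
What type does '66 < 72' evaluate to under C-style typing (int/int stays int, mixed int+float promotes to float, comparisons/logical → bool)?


Operand types: int < int
Rule: comparison yields bool
Result type: bool


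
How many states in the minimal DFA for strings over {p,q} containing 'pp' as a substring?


KMP-style automaton: 2 progress states + 1 absorbing accept = 3
Minimal DFA: 3 states


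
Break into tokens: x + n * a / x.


Scan left to right, longest-match per lexeme
Tokens: ID(x), OP(+), ID(n), OP(*), ID(a), OP(/), ID(x)


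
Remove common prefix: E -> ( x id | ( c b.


Common prefix: '('
Factored: E -> ( E', E' -> x id | c b


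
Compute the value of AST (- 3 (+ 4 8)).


Evaluate inner: (+ 4 8) = 12
Evaluate root: (- 3 12) = -9
Result: -9


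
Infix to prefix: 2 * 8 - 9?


left-to-right (same/higher precedence on left): tree is (- (* 2 8) 9)
Prefix: - * 2 8 9


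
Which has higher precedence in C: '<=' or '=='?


'<=' is relational (level 7); '==' is equality (level 6)
Higher level binds tighter
'<=' has higher precedence than '=='


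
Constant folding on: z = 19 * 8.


19 * 8 = 152 at compile time
Optimized: z = 152


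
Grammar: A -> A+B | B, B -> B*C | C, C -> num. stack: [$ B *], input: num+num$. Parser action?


no handle; shift 'num'
Action: shift


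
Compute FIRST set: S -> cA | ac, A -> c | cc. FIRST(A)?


Per alternative of A: FIRST(c) = {c}; FIRST(cc) = {c}
FIRST(A) = {c}


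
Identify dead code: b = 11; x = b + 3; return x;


b is read by x's definition; x is returned
No dead code


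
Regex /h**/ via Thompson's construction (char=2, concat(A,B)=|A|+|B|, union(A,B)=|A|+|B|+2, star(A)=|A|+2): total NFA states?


Syntax tree has 1 char leaf(s), 0 union(s), 2 star(s)
chars contribute 1×2 = 2; each union adds +2; each star adds +2
Total: 2 + 0 + 4 = 6 states


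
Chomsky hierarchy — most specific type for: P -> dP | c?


Right-linear: every RHS is a terminal or a terminal followed by one nonterminal
Classification: Type 3 (Regular)


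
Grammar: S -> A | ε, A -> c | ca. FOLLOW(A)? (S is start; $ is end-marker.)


$ ∈ FOLLOW(S). For each A -> αBβ: add FIRST(β)\{ε} to FOLLOW(B); if β nullable, add FOLLOW(A).
FOLLOW(A) = {$}


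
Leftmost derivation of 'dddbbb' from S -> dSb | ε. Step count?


Derivation: S => dSb => ddSbb => dddSbbb => dddbbb
Steps: 4


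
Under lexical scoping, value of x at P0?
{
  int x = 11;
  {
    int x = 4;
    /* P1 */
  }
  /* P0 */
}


x declared in the same block as P0
x = 11


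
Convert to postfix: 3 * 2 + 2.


Left to right (same or higher precedence on left)
Postfix: 3 2 * 2 +


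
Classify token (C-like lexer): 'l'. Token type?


Pattern: letter/underscore followed by alphanumerics, not a keyword
Type: IDENTIFIER


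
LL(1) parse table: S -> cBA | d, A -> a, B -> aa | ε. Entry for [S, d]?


For [S, d]: 'd' ∈ FIRST(d)
Entry: S -> d


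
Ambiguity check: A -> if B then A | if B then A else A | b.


dangling else: 'if B then if B then b else b' parses two ways
Ambiguous


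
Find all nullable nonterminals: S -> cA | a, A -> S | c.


A nonterminal is nullable iff some alternative derives ε (directly, or every symbol in it is nullable)
Nullable: {}


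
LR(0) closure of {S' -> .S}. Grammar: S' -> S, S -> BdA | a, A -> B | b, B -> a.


Start: S' -> .S
For each item with dot before a nonterminal B, add B -> .γ for every B-production
Closure: [S' -> .S, S -> .BdA, S -> .a, B -> .a]


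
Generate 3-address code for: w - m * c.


Break into single-operator statements:
t1 = m * c
t2 = w - t1


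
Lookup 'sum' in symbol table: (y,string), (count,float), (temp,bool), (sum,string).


Lookup 'sum' → type string


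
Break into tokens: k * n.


Scan left to right, longest-match per lexeme
Tokens: ID(k), OP(*), ID(n)


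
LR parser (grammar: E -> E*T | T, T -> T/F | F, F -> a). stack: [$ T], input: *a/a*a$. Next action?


lookahead ∉ {/} so T won't extend; reduce E -> T
Action: reduce (E -> T)


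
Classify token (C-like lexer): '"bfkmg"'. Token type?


Pattern: double-quoted sequence
Type: STRING_LITERAL


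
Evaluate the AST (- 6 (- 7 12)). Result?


Evaluate inner: (- 7 12) = -5
Evaluate root: (- 6 -5) = 11
Result: 11


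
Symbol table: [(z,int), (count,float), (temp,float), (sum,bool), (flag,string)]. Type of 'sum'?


Lookup 'sum' → type bool


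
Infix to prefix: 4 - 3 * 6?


'*' binds tighter: tree is (- 4 (* 3 6))
Prefix: - 4 * 3 6


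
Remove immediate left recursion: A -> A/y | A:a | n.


Left-recursive alternatives: A/y, A:a; non-recursive: n
Introduce A': A -> nA', A' -> /yA' | :aA' | ε


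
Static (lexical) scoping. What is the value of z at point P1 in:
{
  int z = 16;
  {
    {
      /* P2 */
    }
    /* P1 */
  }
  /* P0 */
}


P1's block does not declare z; resolves to the enclosing declaration at depth 0
z = 16


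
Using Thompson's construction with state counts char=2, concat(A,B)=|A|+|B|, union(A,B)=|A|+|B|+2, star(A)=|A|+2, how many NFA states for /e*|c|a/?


Syntax tree has 3 char leaf(s), 2 union(s), 1 star(s)
chars contribute 3×2 = 6; each union adds +2; each star adds +2
Total: 6 + 4 + 2 = 12 states


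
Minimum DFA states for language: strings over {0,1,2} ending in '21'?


Track the longest suffix of input matching a prefix of '21': 3 classes (prefixes of length 0..2)
Minimal DFA: 3 states


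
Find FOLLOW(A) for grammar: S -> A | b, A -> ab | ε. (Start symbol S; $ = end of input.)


$ ∈ FOLLOW(S). For each A -> αBβ: add FIRST(β)\{ε} to FOLLOW(B); if β nullable, add FOLLOW(A).
FOLLOW(A) = {$}


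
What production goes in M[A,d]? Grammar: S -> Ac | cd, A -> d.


For [A, d]: 'd' ∈ FIRST(d)
Entry: A -> d


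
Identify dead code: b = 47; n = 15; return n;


b is assigned but never read
Dead: 'b = 47'


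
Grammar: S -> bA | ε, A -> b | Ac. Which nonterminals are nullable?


A nonterminal is nullable iff some alternative derives ε (directly, or every symbol in it is nullable)
Nullable: {S}


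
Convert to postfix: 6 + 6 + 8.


Left to right (same or higher precedence on left)
Postfix: 6 6 + 8 +


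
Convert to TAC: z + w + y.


Break into single-operator statements:
t1 = z + w
t2 = t1 + y


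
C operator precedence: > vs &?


'>' is relational (level 7); '&' is bitwise AND (level 5)
Higher level binds tighter
'>' has higher precedence than '&'


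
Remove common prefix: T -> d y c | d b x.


Common prefix: 'd'
Factored: T -> d T', T' -> y c | b x


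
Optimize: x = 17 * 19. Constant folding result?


17 * 19 = 323 at compile time
Optimized: x = 323


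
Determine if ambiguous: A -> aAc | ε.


balanced a^n…c^n: each string has a unique parse
Unambiguous


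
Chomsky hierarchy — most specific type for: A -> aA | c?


Right-linear: every RHS is a terminal or a terminal followed by one nonterminal
Classification: Type 3 (Regular)


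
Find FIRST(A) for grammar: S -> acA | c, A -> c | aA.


Per alternative of A: FIRST(c) = {c}; FIRST(aA) = {a}
FIRST(A) = {a, c}


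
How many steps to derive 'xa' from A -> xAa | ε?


Derivation: A => xAa => xa
Steps: 2


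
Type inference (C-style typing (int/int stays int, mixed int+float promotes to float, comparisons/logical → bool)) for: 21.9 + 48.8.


Operand types: float + float
Rule: mixed int/float promotes to float; int/int stays int
Result type: float


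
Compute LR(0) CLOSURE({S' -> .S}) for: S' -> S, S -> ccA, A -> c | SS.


Start: S' -> .S
For each item with dot before a nonterminal B, add B -> .γ for every B-production
Closure: [S' -> .S, S -> .ccA]


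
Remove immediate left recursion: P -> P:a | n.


Left-recursive alternatives: P:a; non-recursive: n
Introduce P': P -> nP', P' -> :aP' | ε


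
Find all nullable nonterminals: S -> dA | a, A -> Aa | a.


A nonterminal is nullable iff some alternative derives ε (directly, or every symbol in it is nullable)
Nullable: {}


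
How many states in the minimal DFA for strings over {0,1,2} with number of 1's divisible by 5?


Track (count of 1) mod 5: states 0..4, accept at 0
Minimal DFA: 5 states


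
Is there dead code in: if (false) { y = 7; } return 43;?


condition is constant false, so the whole block is unreachable
Dead: 'if (false) { y = 7; }'


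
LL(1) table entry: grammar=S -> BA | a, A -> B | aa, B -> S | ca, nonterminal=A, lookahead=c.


For [A, c]: 'c' ∈ FIRST(B)
Entry: A -> B


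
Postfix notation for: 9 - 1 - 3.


Left to right (same or higher precedence on left)
Postfix: 9 1 - 3 -


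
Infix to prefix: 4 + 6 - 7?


left-to-right (same/higher precedence on left): tree is (- (+ 4 6) 7)
Prefix: - + 4 6 7


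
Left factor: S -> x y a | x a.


Common prefix: 'x'
Factored: S -> x S', S' -> y a | a


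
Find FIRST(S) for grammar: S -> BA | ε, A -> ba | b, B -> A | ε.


Per alternative of S: FIRST(BA) = {b}; FIRST(ε) = {ε}
FIRST(S) = {b, ε}


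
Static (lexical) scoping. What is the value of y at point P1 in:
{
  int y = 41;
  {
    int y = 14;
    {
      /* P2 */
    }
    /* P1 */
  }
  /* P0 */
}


y declared in the same block as P1
y = 14


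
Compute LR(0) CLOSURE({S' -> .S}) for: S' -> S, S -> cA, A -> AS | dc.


Start: S' -> .S
For each item with dot before a nonterminal B, add B -> .γ for every B-production
Closure: [S' -> .S, S -> .cA]


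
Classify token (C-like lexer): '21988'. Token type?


Pattern: digits only
Type: INTEGER_LITERAL


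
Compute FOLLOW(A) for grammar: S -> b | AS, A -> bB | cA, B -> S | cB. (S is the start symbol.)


$ ∈ FOLLOW(S). For each A -> αBβ: add FIRST(β)\{ε} to FOLLOW(B); if β nullable, add FOLLOW(A).
FOLLOW(A) = {b, c}


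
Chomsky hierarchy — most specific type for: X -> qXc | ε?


Single nonterminal LHS, but q^n c^n is not regular
Classification: Type 2 (Context-Free)


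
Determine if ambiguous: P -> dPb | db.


balanced d^n…b^n: each string has a unique parse
Unambiguous


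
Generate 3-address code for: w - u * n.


Break into single-operator statements:
t1 = u * n
t2 = w - t1


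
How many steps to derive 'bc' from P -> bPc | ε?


Derivation: P => bPc => bc
Steps: 2


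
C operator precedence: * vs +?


'*' is multiplicative (level 10); '+' is additive (level 9)
Higher level binds tighter
'*' has higher precedence than '+'


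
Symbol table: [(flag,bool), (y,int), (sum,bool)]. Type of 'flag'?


Lookup 'flag' → type bool


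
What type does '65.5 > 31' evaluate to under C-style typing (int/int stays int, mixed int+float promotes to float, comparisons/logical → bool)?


Operand types: float > int
Rule: comparison yields bool
Result type: bool


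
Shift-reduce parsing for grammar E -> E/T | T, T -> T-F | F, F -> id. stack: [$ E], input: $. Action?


start symbol E on stack, input exhausted
Action: accept


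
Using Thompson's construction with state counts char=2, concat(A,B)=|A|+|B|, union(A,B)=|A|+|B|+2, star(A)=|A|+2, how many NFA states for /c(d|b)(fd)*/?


Syntax tree has 5 char leaf(s), 1 union(s), 1 star(s)
chars contribute 5×2 = 10; each union adds +2; each star adds +2
Total: 10 + 2 + 2 = 14 states


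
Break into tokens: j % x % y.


Scan left to right, longest-match per lexeme
Tokens: ID(j), OP(%), ID(x), OP(%), ID(y)


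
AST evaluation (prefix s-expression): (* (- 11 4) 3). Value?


Evaluate inner: (- 11 4) = 7
Evaluate root: (* 7 3) = 21
Result: 21


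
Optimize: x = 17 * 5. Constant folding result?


17 * 5 = 85 at compile time
Optimized: x = 85


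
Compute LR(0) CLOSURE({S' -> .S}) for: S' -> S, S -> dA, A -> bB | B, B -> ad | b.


Start: S' -> .S
For each item with dot before a nonterminal B, add B -> .γ for every B-production
Closure: [S' -> .S, S -> .dA]


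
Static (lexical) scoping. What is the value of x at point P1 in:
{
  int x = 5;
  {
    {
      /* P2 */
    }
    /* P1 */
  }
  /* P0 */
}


P1's block does not declare x; resolves to the enclosing declaration at depth 0
x = 5


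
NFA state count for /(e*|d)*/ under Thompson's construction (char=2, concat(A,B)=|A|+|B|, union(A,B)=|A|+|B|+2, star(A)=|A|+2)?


Syntax tree has 2 char leaf(s), 1 union(s), 2 star(s)
chars contribute 2×2 = 4; each union adds +2; each star adds +2
Total: 4 + 2 + 4 = 10 states


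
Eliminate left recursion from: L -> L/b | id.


Left-recursive alternatives: L/b; non-recursive: id
Introduce L': L -> idL', L' -> /bL' | ε


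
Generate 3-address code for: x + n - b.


Break into single-operator statements:
t1 = x + n
t2 = t1 - b


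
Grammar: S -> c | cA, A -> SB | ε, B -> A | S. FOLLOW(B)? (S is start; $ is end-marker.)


$ ∈ FOLLOW(S). For each A -> αBβ: add FIRST(β)\{ε} to FOLLOW(B); if β nullable, add FOLLOW(A).
FOLLOW(B) = {$, c}


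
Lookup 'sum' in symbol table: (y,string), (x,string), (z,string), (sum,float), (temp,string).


Lookup 'sum' → type float


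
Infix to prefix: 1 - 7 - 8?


left-to-right (same/higher precedence on left): tree is (- (- 1 7) 8)
Prefix: - - 1 7 8


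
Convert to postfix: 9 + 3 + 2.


Left to right (same or higher precedence on left)
Postfix: 9 3 + 2 +


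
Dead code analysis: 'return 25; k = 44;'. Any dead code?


statement follows a return and is unreachable
Dead: 'k = 44'


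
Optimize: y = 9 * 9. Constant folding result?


9 * 9 = 81 at compile time
Optimized: y = 81


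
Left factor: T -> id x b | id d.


Common prefix: 'id'
Factored: T -> id T', T' -> x b | d


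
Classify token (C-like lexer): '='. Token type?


Pattern: operator symbol
Type: OPERATOR


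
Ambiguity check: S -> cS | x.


right-linear, alternatives start with distinct terminals 'c' vs 'x': unique leftmost derivation
Unambiguous


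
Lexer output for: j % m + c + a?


Scan left to right, longest-match per lexeme
Tokens: ID(j), OP(%), ID(m), OP(+), ID(c), OP(+), ID(a)


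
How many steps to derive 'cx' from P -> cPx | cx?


Derivation: P => cx
Steps: 1


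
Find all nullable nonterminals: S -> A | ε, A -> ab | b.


A nonterminal is nullable iff some alternative derives ε (directly, or every symbol in it is nullable)
Nullable: {S}


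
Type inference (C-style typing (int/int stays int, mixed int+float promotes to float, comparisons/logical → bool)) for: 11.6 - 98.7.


Operand types: float - float
Rule: mixed int/float promotes to float; int/int stays int
Result type: float


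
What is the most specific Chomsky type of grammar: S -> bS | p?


Right-linear: every RHS is a terminal or a terminal followed by one nonterminal
Classification: Type 3 (Regular)


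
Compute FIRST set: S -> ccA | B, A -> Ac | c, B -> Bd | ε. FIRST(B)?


Per alternative of B: FIRST(Bd) = {d}; FIRST(ε) = {ε}
FIRST(B) = {d, ε}


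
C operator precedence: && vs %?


'%' is multiplicative (level 10); '&&' is logical AND (level 2)
Higher level binds tighter
'%' has higher precedence than '&&'


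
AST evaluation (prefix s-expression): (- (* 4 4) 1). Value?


Evaluate inner: (* 4 4) = 16
Evaluate root: (- 16 1) = 15
Result: 15


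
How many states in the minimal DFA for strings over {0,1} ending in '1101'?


Track the longest suffix of input matching a prefix of '1101': 5 classes (prefixes of length 0..4)
Minimal DFA: 5 states


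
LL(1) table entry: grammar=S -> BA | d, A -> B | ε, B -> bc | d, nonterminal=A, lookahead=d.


For [A, d]: 'd' ∈ FIRST(B)
Entry: A -> B


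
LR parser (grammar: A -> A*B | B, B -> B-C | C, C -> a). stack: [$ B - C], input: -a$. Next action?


handle 'B-C' on top
Action: reduce (B -> B-C)


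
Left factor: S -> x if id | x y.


Common prefix: 'x'
Factored: S -> x S', S' -> if id | y


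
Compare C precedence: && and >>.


'>>' is shift (level 8); '&&' is logical AND (level 2)
Higher level binds tighter
'>>' has higher precedence than '&&'


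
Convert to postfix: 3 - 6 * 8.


* has higher precedence, evaluate 6*8 first
Postfix: 3 6 8 * -


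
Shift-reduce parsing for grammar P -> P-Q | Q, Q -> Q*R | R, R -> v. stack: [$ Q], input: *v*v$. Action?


shift '*' to continue Q -> Q*R
Action: shift


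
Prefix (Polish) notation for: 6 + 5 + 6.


left-to-right (same/higher precedence on left): tree is (+ (+ 6 5) 6)
Prefix: + + 6 5 6


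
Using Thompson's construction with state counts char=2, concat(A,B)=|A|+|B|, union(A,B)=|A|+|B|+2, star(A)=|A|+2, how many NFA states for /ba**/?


Syntax tree has 2 char leaf(s), 0 union(s), 2 star(s)
chars contribute 2×2 = 4; each union adds +2; each star adds +2
Total: 4 + 0 + 4 = 8 states
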